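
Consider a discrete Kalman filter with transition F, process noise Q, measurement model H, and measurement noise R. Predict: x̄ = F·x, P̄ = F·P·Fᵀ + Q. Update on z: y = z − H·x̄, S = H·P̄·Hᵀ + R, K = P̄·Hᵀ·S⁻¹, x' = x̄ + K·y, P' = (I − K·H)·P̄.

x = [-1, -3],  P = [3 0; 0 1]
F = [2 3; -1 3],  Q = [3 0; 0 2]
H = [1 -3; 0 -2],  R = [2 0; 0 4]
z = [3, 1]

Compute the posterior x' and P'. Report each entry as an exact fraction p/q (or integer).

x̄ = F·x = [-11, -8]
P̄ = F·P·Fᵀ + Q = [24 3; 3 14]
y = z − H·x̄ = [-10, -15]
S = H·P̄·Hᵀ + R = [134 78; 78 60]
K = P̄·Hᵀ·S⁻¹ = [114/163 -329/326; -13/163 -355/978]
x' = x̄ + K·y = [-931/326, -573/326]
P' = (I − K·H)·P̄ = [1215/163 329/163; 329/163 355/489]

x' = [-931/326, -573/326]
P' = [1215/163 329/163; 329/163 355/489]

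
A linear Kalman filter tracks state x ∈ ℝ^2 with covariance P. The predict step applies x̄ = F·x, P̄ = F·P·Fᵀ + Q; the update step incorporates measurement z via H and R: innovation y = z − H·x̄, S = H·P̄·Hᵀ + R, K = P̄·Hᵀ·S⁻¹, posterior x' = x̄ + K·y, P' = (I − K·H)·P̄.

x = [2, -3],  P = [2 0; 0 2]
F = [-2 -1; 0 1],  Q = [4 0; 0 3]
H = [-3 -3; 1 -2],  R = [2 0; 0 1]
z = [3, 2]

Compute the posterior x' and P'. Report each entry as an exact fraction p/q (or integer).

x̄ = F·x = [-1, -3]
P̄ = F·P·Fᵀ + Q = [14 -2; -2 5]
y = z − H·x̄ = [-9, -3]
S = H·P̄·Hᵀ + R = [137 -18; -18 43]
K = P̄·Hᵀ·S⁻¹ = [-1224/5567 1818/5567; -603/5567 -1806/5567]
x' = x̄ + K·y = [-5/5567, -5856/5567]
P' = (I − K·H)·P̄ = [1150/5567 -334/5567; -334/5567 736/5567]

x' = [-5/5567, -5856/5567]
P' = [1150/5567 -334/5567; -334/5567 736/5567]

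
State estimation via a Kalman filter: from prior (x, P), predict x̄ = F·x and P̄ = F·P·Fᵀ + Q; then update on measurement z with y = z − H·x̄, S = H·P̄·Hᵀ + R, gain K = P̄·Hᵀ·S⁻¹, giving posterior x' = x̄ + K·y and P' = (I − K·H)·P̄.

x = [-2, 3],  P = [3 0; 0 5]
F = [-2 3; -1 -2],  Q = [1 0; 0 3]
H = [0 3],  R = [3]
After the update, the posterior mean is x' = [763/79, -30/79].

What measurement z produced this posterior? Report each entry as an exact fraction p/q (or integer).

z = [-1]

x̄ = F·x = [13, -4]
P̄ = F·P·Fᵀ + Q = [58 -24; -24 26]
S = H·P̄·Hᵀ + R = [237]
K = P̄·Hᵀ·S⁻¹ = [-24/79; 26/79]
x' − x̄ = [-264/79, 286/79] = K·y
y = (KᵀK)⁻¹·Kᵀ·(x' − x̄) = [11]
z = y + H·x̄ = [11] + [-12] = [-1]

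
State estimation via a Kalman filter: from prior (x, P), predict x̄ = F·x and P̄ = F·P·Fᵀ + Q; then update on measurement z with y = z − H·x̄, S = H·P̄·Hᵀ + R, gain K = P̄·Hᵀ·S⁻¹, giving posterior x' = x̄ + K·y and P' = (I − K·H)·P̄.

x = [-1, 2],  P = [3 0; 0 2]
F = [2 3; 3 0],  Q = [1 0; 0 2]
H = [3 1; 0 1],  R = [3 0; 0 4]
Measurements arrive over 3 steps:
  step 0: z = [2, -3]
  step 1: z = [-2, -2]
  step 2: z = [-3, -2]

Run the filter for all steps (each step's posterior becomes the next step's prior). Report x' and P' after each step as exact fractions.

step 0: x' = [12569/6938, -11569/3469], P' = [4397/6938 -3342/3469; -3342/3469 10524/3469]
step 1: x' = [-10507759/12255580, 1306819/3063895], P' = [7666811/12255580 -2699241/3063895; -2699241/3063895 7954104/3063895]
step 2: x' = [-5037643987/18554252228, -10257039321/4638563057], P' = [11567471385/18554252228 -4083938595/4638563057; -4083938595/4638563057 12071806872/4638563057]

step 0: x̄ = F·x = [4, -3]
step 0: P̄ = F·P·Fᵀ + Q = [31 18; 18 29]
step 0: y = z − H·x̄ = [-7, 0]
step 0: S = H·P̄·Hᵀ + R = [419 83; 83 33]
step 0: K = P̄·Hᵀ·S⁻¹ = [2169/6938 -1671/6938; 166/3469 2631/3469]
step 0: x' = x̄ + K·y = [12569/6938, -11569/3469]
step 0: P' = (I − K·H)·P̄ = [4397/6938 -3342/3469; -3342/3469 10524/3469]
step 1: x̄ = F·x = [-22138/3469, 37707/6938]
step 1: P̄ = F·P·Fᵀ + Q = [66875/3469 -16887/3469; -16887/3469 53449/6938]
step 1: y = z − H·x̄ = [81245/6938, -51583/6938]
step 1: S = H·P̄·Hᵀ + R = [1075369/6938 -47873/6938; -47873/6938 81201/6938]
step 1: K = P̄·Hᵀ·S⁻¹ = [4067823/12255580 -2699241/12255580; -47873/3063895 1988526/3063895]
step 1: x' = x̄ + K·y = [-10507759/12255580, 1306819/3063895]
step 1: P' = (I − K·H)·P̄ = [7666811/12255580 -2699241/3063895; -2699241/3063895 7954104/3063895]
step 2: x̄ = F·x = [-533369/1225558, -31523277/12255580]
step 2: P̄ = F·P·Fᵀ + Q = [9985350/612779 -5117181/1225558; -5117181/1225558 93512459/12255580]
step 2: y = z − H·x̄ = [10757607/12255580, 7012117/12255580]
step 2: S = H·P̄·Hᵀ + R = [1620611339/12255580 -60002971/12255580; -60002971/12255580 142534779/12255580]
step 2: K = P̄·Hᵀ·S⁻¹ = [6122219925/18554252228 -4083938595/18554252228; -60002971/4638563057 3017951718/4638563057]
step 2: x' = x̄ + K·y = [-5037643987/18554252228, -10257039321/4638563057]
step 2: P' = (I − K·H)·P̄ = [11567471385/18554252228 -4083938595/4638563057; -4083938595/4638563057 12071806872/4638563057]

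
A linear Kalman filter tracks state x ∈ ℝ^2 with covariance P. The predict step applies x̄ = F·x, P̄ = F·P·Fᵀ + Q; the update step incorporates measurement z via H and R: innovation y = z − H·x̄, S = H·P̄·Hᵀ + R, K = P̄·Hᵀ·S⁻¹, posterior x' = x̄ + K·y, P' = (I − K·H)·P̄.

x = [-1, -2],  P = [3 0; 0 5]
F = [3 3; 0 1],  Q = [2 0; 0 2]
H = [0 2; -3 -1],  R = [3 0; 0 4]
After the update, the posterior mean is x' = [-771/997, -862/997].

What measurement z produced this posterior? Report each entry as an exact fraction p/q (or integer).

x̄ = F·x = [-9, -2]
P̄ = F·P·Fᵀ + Q = [74 15; 15 7]
S = H·P̄·Hᵀ + R = [31 -104; -104 767]
K = P̄·Hᵀ·S⁻¹ = [-126/997 -4227/12961; 410/997 -12/997]
x' − x̄ = [8202/997, 1132/997] = K·y
y = (KᵀK)⁻¹·Kᵀ·(x' − x̄) = [2, -26]
z = y + H·x̄ = [2, -26] + [-4, 29] = [-2, 3]

z = [-2, 3]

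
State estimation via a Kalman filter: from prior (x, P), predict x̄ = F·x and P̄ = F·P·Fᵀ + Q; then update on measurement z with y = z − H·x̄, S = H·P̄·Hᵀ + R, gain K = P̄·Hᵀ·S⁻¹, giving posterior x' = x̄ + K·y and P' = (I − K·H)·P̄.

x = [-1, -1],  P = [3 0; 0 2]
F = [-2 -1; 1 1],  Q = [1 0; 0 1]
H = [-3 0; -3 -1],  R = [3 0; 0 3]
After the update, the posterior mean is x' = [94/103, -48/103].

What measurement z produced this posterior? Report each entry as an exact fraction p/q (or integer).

x̄ = F·x = [3, -2]
P̄ = F·P·Fᵀ + Q = [15 -8; -8 6]
S = H·P̄·Hᵀ + R = [138 111; 111 96]
K = P̄·Hᵀ·S⁻¹ = [-71/309 -37/309; 34/103 -20/103]
x' − x̄ = [-215/103, 158/103] = K·y
y = (KᵀK)⁻¹·Kᵀ·(x' − x̄) = [7, 4]
z = y + H·x̄ = [7, 4] + [-9, -7] = [-2, -3]

z = [-2, -3]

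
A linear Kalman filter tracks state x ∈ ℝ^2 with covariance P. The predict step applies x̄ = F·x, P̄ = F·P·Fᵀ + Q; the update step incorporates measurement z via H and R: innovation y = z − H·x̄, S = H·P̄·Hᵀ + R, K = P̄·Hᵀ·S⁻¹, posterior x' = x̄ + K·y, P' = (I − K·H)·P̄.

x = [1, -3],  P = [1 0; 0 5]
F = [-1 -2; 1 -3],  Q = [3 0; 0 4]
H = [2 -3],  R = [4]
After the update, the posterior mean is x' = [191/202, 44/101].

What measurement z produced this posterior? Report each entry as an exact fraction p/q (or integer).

z = [1]

x̄ = F·x = [5, 10]
P̄ = F·P·Fᵀ + Q = [24 29; 29 50]
S = H·P̄·Hᵀ + R = [202]
K = P̄·Hᵀ·S⁻¹ = [-39/202; -46/101]
x' − x̄ = [-819/202, -966/101] = K·y
y = (KᵀK)⁻¹·Kᵀ·(x' − x̄) = [21]
z = y + H·x̄ = [21] + [-20] = [1]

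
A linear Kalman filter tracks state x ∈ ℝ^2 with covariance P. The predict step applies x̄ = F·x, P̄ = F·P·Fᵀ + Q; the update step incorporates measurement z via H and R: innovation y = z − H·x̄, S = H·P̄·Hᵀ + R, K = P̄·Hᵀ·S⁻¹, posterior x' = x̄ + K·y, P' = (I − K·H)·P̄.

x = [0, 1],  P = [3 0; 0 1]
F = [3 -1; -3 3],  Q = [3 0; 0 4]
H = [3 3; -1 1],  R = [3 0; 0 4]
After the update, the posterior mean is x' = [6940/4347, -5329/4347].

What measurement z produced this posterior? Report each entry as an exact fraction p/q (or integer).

x̄ = F·x = [-1, 3]
P̄ = F·P·Fᵀ + Q = [31 -30; -30 40]
S = H·P̄·Hᵀ + R = [102 27; 27 135]
K = P̄·Hᵀ·S⁻¹ = [76/483 -2101/4347; 80/483 2110/4347]
x' − x̄ = [11287/4347, -18370/4347] = K·y
y = (KᵀK)⁻¹·Kᵀ·(x' − x̄) = [-5, -7]
z = y + H·x̄ = [-5, -7] + [6, 4] = [1, -3]

z = [1, -3]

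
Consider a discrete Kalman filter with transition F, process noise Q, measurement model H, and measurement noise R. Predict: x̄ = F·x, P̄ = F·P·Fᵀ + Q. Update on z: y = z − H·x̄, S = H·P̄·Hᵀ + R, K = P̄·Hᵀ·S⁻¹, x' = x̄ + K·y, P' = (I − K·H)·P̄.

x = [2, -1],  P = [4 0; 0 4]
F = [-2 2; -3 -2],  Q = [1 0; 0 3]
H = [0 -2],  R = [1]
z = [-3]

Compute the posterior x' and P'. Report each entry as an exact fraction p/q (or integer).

x' = [-1150/221, 326/221]
P' = [7037/221 8/221; 8/221 55/221]

x̄ = F·x = [-6, -4]
P̄ = F·P·Fᵀ + Q = [33 8; 8 55]
y = z − H·x̄ = [-11]
S = H·P̄·Hᵀ + R = [221]
K = P̄·Hᵀ·S⁻¹ = [-16/221; -110/221]
x' = x̄ + K·y = [-1150/221, 326/221]
P' = (I − K·H)·P̄ = [7037/221 8/221; 8/221 55/221]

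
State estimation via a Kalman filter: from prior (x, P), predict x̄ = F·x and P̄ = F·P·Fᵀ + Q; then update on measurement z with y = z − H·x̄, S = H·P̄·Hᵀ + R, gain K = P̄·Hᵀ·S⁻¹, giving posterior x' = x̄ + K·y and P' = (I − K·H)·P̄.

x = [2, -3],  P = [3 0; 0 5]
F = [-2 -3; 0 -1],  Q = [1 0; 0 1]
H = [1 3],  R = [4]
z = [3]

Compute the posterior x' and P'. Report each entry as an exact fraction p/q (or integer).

x' = [-1/2, 255/206]
P' = [13/2 -3/2; -3/2 147/206]

x̄ = F·x = [5, 3]
P̄ = F·P·Fᵀ + Q = [58 15; 15 6]
y = z − H·x̄ = [-11]
S = H·P̄·Hᵀ + R = [206]
K = P̄·Hᵀ·S⁻¹ = [1/2; 33/206]
x' = x̄ + K·y = [-1/2, 255/206]
P' = (I − K·H)·P̄ = [13/2 -3/2; -3/2 147/206]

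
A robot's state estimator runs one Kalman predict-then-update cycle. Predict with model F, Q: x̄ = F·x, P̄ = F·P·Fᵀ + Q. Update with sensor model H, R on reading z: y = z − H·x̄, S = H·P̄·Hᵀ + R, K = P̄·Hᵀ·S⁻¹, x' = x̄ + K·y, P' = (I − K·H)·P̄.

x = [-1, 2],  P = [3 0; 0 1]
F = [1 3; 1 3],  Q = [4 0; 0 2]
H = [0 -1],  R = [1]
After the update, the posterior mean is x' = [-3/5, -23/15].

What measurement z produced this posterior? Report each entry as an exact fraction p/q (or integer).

z = [2]

x̄ = F·x = [5, 5]
P̄ = F·P·Fᵀ + Q = [16 12; 12 14]
S = H·P̄·Hᵀ + R = [15]
K = P̄·Hᵀ·S⁻¹ = [-4/5; -14/15]
x' − x̄ = [-28/5, -98/15] = K·y
y = (KᵀK)⁻¹·Kᵀ·(x' − x̄) = [7]
z = y + H·x̄ = [7] + [-5] = [2]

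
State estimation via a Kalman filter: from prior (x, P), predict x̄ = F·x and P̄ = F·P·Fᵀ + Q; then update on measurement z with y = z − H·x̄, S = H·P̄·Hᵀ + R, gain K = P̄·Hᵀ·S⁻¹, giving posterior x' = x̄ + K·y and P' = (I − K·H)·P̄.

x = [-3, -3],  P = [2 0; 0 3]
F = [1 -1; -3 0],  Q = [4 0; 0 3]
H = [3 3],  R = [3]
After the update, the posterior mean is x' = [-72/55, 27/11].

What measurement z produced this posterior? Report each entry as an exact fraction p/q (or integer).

z = [3]

x̄ = F·x = [0, 9]
P̄ = F·P·Fᵀ + Q = [9 -6; -6 21]
S = H·P̄·Hᵀ + R = [165]
K = P̄·Hᵀ·S⁻¹ = [3/55; 3/11]
x' − x̄ = [-72/55, -72/11] = K·y
y = (KᵀK)⁻¹·Kᵀ·(x' − x̄) = [-24]
z = y + H·x̄ = [-24] + [27] = [3]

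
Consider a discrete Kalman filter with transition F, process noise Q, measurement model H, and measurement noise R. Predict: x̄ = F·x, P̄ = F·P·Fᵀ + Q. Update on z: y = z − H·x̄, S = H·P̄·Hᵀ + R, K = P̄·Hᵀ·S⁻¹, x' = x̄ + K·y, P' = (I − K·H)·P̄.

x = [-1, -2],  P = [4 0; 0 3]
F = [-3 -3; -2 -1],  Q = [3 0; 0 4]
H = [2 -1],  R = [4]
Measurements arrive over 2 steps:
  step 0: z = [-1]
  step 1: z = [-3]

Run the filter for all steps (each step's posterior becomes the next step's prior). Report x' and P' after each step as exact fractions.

step 0: x̄ = F·x = [9, 4]
step 0: P̄ = F·P·Fᵀ + Q = [66 33; 33 23]
step 0: y = z − H·x̄ = [-15]
step 0: S = H·P̄·Hᵀ + R = [159]
step 0: K = P̄·Hᵀ·S⁻¹ = [33/53; 43/159]
step 0: x' = x̄ + K·y = [-18/53, -3/53]
step 0: P' = (I − K·H)·P̄ = [231/53 330/53; 330/53 1808/159]
step 1: x̄ = F·x = [63/53, 39/53]
step 1: P̄ = F·P·Fᵀ + Q = [13602/53 6164/53; 6164/53 9176/159]
step 1: y = z − H·x̄ = [-246/53]
step 1: S = H·P̄·Hᵀ + R = [99068/159]
step 1: K = P̄·Hᵀ·S⁻¹ = [15780/24767; 6952/24767]
step 1: x' = x̄ + K·y = [-43803/24767, -14043/24767]
step 1: P' = (I − K·H)·P̄ = [91878/24767 120636/24767; 120636/24767 213464/24767]

step 0: x' = [-18/53, -3/53], P' = [231/53 330/53; 330/53 1808/159]
step 1: x' = [-43803/24767, -14043/24767], P' = [91878/24767 120636/24767; 120636/24767 213464/24767]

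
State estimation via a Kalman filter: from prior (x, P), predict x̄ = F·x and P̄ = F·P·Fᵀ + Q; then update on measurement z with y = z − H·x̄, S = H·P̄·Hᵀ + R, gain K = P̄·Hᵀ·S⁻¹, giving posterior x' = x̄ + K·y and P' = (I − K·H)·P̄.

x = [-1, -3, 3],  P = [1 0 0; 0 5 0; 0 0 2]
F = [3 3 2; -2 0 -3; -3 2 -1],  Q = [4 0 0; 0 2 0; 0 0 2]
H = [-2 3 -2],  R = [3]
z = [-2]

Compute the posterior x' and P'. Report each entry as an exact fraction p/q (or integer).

x̄ = F·x = [-6, -7, -6]
P̄ = F·P·Fᵀ + Q = [66 -18 17; -18 24 12; 17 12 33]
y = z − H·x̄ = [-5]
S = H·P̄·Hᵀ + R = [823]
K = P̄·Hᵀ·S⁻¹ = [-220/823; 84/823; -64/823]
x' = x̄ + K·y = [-3838/823, -6181/823, -4618/823]
P' = (I − K·H)·P̄ = [5918/823 3666/823 -89/823; 3666/823 12696/823 15252/823; -89/823 15252/823 23063/823]

x' = [-3838/823, -6181/823, -4618/823]
P' = [5918/823 3666/823 -89/823; 3666/823 12696/823 15252/823; -89/823 15252/823 23063/823]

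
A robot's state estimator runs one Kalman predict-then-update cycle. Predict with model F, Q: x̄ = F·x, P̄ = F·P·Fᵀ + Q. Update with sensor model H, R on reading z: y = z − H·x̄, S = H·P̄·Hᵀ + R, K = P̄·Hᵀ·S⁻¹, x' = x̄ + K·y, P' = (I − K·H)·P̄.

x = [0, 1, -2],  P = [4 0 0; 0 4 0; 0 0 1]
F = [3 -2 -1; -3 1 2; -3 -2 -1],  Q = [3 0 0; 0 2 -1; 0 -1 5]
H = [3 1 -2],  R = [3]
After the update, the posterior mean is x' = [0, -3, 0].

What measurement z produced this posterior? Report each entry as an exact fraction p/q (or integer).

x̄ = F·x = [0, -3, 0]
P̄ = F·P·Fᵀ + Q = [56 -46 -19; -46 46 25; -19 25 58]
S = H·P̄·Hᵀ + R = [637]
K = P̄·Hᵀ·S⁻¹ = [160/637; -142/637; -148/637]
x' − x̄ = [0, 0, 0] = K·y
y = (KᵀK)⁻¹·Kᵀ·(x' − x̄) = [0]
z = y + H·x̄ = [0] + [-3] = [-3]

z = [-3]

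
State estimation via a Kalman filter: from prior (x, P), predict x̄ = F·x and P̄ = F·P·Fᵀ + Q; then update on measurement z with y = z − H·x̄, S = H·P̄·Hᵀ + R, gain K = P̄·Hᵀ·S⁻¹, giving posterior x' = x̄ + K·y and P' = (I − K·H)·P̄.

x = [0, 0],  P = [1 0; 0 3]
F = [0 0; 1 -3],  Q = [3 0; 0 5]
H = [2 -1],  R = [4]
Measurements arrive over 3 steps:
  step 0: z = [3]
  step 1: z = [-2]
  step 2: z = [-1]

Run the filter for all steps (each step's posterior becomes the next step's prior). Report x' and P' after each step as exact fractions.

step 0: x' = [18/49, -99/49], P' = [111/49 198/49; 198/49 528/49]
step 1: x' = [31/112, 115/42], P' = [21/8 5; 5 40/3]
step 2: x' = [-143/303, -235/909], P' = [271/101 1562/303; 1562/303 12496/909]

step 0: x̄ = F·x = [0, 0]
step 0: P̄ = F·P·Fᵀ + Q = [3 0; 0 33]
step 0: y = z − H·x̄ = [3]
step 0: S = H·P̄·Hᵀ + R = [49]
step 0: K = P̄·Hᵀ·S⁻¹ = [6/49; -33/49]
step 0: x' = x̄ + K·y = [18/49, -99/49]
step 0: P' = (I − K·H)·P̄ = [111/49 198/49; 198/49 528/49]
step 1: x̄ = F·x = [0, 45/7]
step 1: P̄ = F·P·Fᵀ + Q = [3 0; 0 80]
step 1: y = z − H·x̄ = [31/7]
step 1: S = H·P̄·Hᵀ + R = [96]
step 1: K = P̄·Hᵀ·S⁻¹ = [1/16; -5/6]
step 1: x' = x̄ + K·y = [31/112, 115/42]
step 1: P' = (I − K·H)·P̄ = [21/8 5; 5 40/3]
step 2: x̄ = F·x = [0, -127/16]
step 2: P̄ = F·P·Fᵀ + Q = [3 0; 0 781/8]
step 2: y = z − H·x̄ = [-143/16]
step 2: S = H·P̄·Hᵀ + R = [909/8]
step 2: K = P̄·Hᵀ·S⁻¹ = [16/303; -781/909]
step 2: x' = x̄ + K·y = [-143/303, -235/909]
step 2: P' = (I − K·H)·P̄ = [271/101 1562/303; 1562/303 12496/909]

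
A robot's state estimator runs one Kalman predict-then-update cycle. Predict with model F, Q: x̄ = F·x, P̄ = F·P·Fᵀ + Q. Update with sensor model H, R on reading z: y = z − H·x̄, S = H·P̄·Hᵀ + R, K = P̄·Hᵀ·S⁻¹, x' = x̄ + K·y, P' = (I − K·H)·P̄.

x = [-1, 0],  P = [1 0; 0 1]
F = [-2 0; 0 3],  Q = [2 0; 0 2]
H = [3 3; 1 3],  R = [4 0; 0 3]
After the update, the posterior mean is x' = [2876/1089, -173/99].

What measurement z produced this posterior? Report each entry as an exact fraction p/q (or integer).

z = [3, -3]

x̄ = F·x = [2, 0]
P̄ = F·P·Fᵀ + Q = [6 0; 0 11]
S = H·P̄·Hᵀ + R = [157 117; 117 108]
K = P̄·Hᵀ·S⁻¹ = [46/121 -388/1089; -1/11 40/99]
x' − x̄ = [698/1089, -173/99] = K·y
y = (KᵀK)⁻¹·Kᵀ·(x' − x̄) = [-3, -5]
z = y + H·x̄ = [-3, -5] + [6, 2] = [3, -3]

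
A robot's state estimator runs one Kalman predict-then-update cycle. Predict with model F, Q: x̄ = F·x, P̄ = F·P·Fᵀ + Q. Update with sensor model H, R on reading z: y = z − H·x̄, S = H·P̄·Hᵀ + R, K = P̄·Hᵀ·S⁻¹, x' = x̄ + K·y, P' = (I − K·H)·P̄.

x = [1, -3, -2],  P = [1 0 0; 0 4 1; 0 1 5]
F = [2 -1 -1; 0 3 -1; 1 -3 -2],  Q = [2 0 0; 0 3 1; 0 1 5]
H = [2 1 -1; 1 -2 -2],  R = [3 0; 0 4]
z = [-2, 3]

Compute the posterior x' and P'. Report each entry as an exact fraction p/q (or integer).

x̄ = F·x = [7, -7, 14]
P̄ = F·P·Fᵀ + Q = [17 -9 29; -9 38 -28; 29 -28 74]
y = z − H·x̄ = [5, 10]
S = H·P̄·Hᵀ + R = [87 -12; -12 165]
K = P̄·Hᵀ·S⁻¹ = [-104/1579 -683/4737; 2524/4737 -649/4737; -2672/4737 -2003/4737]
x' = x̄ + K·y = [24769/4737, -27029/4737, 10976/1579]
P' = (I − K·H)·P̄ = [63572/4737 -47464/4737 26872/1579; -47464/4737 40033/4737 -62467/4737; 26872/1579 -62467/4737 106781/4737]

x' = [24769/4737, -27029/4737, 10976/1579]
P' = [63572/4737 -47464/4737 26872/1579; -47464/4737 40033/4737 -62467/4737; 26872/1579 -62467/4737 106781/4737]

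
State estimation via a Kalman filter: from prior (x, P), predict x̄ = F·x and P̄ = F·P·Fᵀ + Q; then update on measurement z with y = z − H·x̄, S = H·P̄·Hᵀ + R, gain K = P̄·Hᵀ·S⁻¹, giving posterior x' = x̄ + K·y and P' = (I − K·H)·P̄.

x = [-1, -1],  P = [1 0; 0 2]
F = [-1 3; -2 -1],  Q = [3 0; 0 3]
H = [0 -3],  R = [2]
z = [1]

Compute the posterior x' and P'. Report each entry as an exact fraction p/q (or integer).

x̄ = F·x = [-2, 3]
P̄ = F·P·Fᵀ + Q = [22 -4; -4 9]
y = z − H·x̄ = [10]
S = H·P̄·Hᵀ + R = [83]
K = P̄·Hᵀ·S⁻¹ = [12/83; -27/83]
x' = x̄ + K·y = [-46/83, -21/83]
P' = (I − K·H)·P̄ = [1682/83 -8/83; -8/83 18/83]

x' = [-46/83, -21/83]
P' = [1682/83 -8/83; -8/83 18/83]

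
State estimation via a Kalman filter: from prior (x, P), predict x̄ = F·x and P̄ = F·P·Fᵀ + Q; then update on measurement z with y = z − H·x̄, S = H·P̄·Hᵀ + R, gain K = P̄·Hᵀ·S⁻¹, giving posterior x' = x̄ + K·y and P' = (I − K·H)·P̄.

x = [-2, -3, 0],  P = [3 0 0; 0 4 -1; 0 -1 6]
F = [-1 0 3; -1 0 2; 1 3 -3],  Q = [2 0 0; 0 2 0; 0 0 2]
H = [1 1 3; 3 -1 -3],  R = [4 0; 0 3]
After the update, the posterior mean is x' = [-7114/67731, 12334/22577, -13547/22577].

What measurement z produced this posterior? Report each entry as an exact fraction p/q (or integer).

z = [-1, 1]

x̄ = F·x = [2, 2, -11]
P̄ = F·P·Fᵀ + Q = [59 39 -66; 39 29 -45; -66 -45 113]
S = H·P̄·Hᵀ + R = [521 -917; -917 2264]
K = P̄·Hᵀ·S⁻¹ = [81712/338655 83356/338655; 17601/112885 18248/112885; 21676/112885 -15752/112885]
x' − x̄ = [-142576/67731, -32820/22577, 234800/22577] = K·y
y = (KᵀK)⁻¹·Kᵀ·(x' − x̄) = [28, -36]
z = y + H·x̄ = [28, -36] + [-29, 37] = [-1, 1]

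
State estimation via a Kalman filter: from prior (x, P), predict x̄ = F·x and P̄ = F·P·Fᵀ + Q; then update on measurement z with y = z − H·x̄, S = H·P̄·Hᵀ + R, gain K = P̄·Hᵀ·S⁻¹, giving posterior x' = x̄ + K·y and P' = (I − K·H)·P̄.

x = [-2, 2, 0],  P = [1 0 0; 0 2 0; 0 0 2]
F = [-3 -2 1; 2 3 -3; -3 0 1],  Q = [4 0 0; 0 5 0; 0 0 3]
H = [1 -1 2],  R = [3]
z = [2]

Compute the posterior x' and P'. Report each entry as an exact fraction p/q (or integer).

x' = [-52/89, 488/89, 364/89]
P' = [460/89 3/89 -194/89; 3/89 1122/89 513/89; -194/89 513/89 379/89]

x̄ = F·x = [2, 2, 6]
P̄ = F·P·Fᵀ + Q = [23 -24 11; -24 45 -12; 11 -12 14]
y = z − H·x̄ = [-10]
S = H·P̄·Hᵀ + R = [267]
K = P̄·Hᵀ·S⁻¹ = [23/89; -31/89; 17/89]
x' = x̄ + K·y = [-52/89, 488/89, 364/89]
P' = (I − K·H)·P̄ = [460/89 3/89 -194/89; 3/89 1122/89 513/89; -194/89 513/89 379/89]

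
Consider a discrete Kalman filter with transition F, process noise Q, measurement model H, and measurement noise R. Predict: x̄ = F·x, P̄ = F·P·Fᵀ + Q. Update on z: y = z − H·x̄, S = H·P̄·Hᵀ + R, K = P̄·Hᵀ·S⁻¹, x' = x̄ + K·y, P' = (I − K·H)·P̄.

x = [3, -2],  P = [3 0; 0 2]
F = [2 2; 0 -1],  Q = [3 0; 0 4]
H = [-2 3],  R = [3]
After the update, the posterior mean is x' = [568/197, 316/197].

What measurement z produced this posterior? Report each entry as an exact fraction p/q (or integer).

x̄ = F·x = [2, 2]
P̄ = F·P·Fᵀ + Q = [23 -4; -4 6]
S = H·P̄·Hᵀ + R = [197]
K = P̄·Hᵀ·S⁻¹ = [-58/197; 26/197]
x' − x̄ = [174/197, -78/197] = K·y
y = (KᵀK)⁻¹·Kᵀ·(x' − x̄) = [-3]
z = y + H·x̄ = [-3] + [2] = [-1]

z = [-1]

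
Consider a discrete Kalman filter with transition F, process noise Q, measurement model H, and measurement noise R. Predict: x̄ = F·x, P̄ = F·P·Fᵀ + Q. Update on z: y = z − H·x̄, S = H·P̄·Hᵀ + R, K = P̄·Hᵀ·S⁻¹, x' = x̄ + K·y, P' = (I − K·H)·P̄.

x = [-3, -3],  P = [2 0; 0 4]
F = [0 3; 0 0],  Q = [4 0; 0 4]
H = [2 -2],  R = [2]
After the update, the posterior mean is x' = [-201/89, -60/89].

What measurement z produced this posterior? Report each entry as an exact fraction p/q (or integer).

x̄ = F·x = [-9, 0]
P̄ = F·P·Fᵀ + Q = [40 0; 0 4]
S = H·P̄·Hᵀ + R = [178]
K = P̄·Hᵀ·S⁻¹ = [40/89; -4/89]
x' − x̄ = [600/89, -60/89] = K·y
y = (KᵀK)⁻¹·Kᵀ·(x' − x̄) = [15]
z = y + H·x̄ = [15] + [-18] = [-3]

z = [-3]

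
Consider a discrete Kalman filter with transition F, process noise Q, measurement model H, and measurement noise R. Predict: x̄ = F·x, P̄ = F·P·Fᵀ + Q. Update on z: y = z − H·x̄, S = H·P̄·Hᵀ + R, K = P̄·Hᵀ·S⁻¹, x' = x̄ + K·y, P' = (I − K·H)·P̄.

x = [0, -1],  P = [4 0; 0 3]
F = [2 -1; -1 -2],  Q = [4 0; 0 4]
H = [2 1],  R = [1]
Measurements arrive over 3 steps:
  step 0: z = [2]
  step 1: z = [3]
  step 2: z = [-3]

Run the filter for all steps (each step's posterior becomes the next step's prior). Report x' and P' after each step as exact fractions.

step 0: x̄ = F·x = [1, 2]
step 0: P̄ = F·P·Fᵀ + Q = [23 -2; -2 20]
step 0: y = z − H·x̄ = [-2]
step 0: S = H·P̄·Hᵀ + R = [105]
step 0: K = P̄·Hᵀ·S⁻¹ = [44/105; 16/105]
step 0: x' = x̄ + K·y = [17/105, 178/105]
step 0: P' = (I − K·H)·P̄ = [479/105 -914/105; -914/105 1844/105]
step 1: x̄ = F·x = [-48/35, -373/105]
step 1: P̄ = F·P·Fᵀ + Q = [2612/35 1824/35; 1824/35 4619/105]
step 1: y = z − H·x̄ = [976/105]
step 1: S = H·P̄·Hᵀ + R = [57956/105]
step 1: K = P̄·Hᵀ·S⁻¹ = [5286/14489; 15563/57956]
step 1: x' = x̄ + K·y = [29264/14489, -15305/14489]
step 1: P' = (I − K·H)·P̄ = [16844/14489 -28402/14489; -28402/14489 242779/57956]
step 2: x̄ = F·x = [73833/14489, 1346/14489]
step 2: P̄ = F·P·Fᵀ + Q = [1198539/57956 345815/28978; 345815/28978 203971/14489]
step 2: y = z − H·x̄ = [-192479/14489]
step 2: S = H·P̄·Hᵀ + R = [2108629/14489]
step 2: K = P̄·Hᵀ·S⁻¹ = [772177/2108629; 549786/2108629]
step 2: x' = x̄ + K·y = [487166/2108629, -7107740/2108629]
step 2: P' = (I − K·H)·P̄ = [9817435/8434516 -8273081/4217258; -8273081/4217258 8822867/2108629]

step 0: x' = [17/105, 178/105], P' = [479/105 -914/105; -914/105 1844/105]
step 1: x' = [29264/14489, -15305/14489], P' = [16844/14489 -28402/14489; -28402/14489 242779/57956]
step 2: x' = [487166/2108629, -7107740/2108629], P' = [9817435/8434516 -8273081/4217258; -8273081/4217258 8822867/2108629]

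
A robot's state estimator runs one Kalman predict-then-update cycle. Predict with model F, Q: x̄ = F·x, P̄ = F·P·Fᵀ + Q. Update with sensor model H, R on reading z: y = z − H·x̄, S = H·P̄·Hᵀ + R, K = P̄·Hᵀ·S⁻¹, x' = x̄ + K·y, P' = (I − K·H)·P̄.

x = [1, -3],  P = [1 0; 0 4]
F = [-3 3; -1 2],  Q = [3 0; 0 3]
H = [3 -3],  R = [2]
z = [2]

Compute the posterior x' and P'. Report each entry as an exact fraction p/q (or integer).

x' = [-465/128, -539/128]
P' = [2175/128 2133/128; 2133/128 2119/128]

x̄ = F·x = [-12, -7]
P̄ = F·P·Fᵀ + Q = [48 27; 27 20]
y = z − H·x̄ = [17]
S = H·P̄·Hᵀ + R = [128]
K = P̄·Hᵀ·S⁻¹ = [63/128; 21/128]
x' = x̄ + K·y = [-465/128, -539/128]
P' = (I − K·H)·P̄ = [2175/128 2133/128; 2133/128 2119/128]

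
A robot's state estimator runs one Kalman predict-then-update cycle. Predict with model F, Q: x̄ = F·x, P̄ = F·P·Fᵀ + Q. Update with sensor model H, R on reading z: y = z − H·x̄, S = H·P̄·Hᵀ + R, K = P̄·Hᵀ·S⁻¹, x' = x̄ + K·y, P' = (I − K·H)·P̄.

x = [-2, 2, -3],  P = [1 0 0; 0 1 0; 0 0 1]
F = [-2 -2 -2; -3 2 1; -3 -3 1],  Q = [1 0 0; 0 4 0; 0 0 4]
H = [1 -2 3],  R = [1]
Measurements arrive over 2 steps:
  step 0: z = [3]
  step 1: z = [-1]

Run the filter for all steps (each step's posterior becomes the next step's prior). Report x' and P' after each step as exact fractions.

step 0: x' = [538/61, 331/61, 101/61], P' = [2116/305 1032/305 -3/305; 1032/305 4914/305 2924/305; -3/305 2924/305 1974/305]
step 1: x' = [-6335585/1419484, -9166466/354871, -11409017/709742], P' = [5906211/1419484 2992111/354871 3056387/709742; 2992111/354871 33317652/354871 21203258/354871; 3056387/709742 21203258/354871 13649557/354871]

step 0: x̄ = F·x = [6, 7, -3]
step 0: P̄ = F·P·Fᵀ + Q = [13 0 10; 0 18 4; 10 4 23]
step 0: y = z − H·x̄ = [20]
step 0: S = H·P̄·Hᵀ + R = [305]
step 0: K = P̄·Hᵀ·S⁻¹ = [43/305; -24/305; 71/305]
step 0: x' = x̄ + K·y = [538/61, 331/61, 101/61]
step 0: P' = (I − K·H)·P̄ = [2116/305 1032/305 -3/305; 1032/305 4914/305 2924/305; -3/305 2924/305 1974/305]
step 1: x̄ = F·x = [-1940/61, -851/61, -2506/61]
step 1: P̄ = F·P·Fᵀ + Q = [13589/61 -5280/61 12460/61; -5280/61 41224/305 -8276/305; 12460/61 -8276/305 67514/305]
step 1: y = z − H·x̄ = [7695/61]
step 1: S = H·P̄·Hᵀ + R = [1419484/305]
step 1: K = P̄·Hᵀ·S⁻¹ = [307645/1419484; -33419/354871; 140697/709742]
step 1: x' = x̄ + K·y = [-6335585/1419484, -9166466/354871, -11409017/709742]
step 1: P' = (I − K·H)·P̄ = [5906211/1419484 2992111/354871 3056387/709742; 2992111/354871 33317652/354871 21203258/354871; 3056387/709742 21203258/354871 13649557/354871]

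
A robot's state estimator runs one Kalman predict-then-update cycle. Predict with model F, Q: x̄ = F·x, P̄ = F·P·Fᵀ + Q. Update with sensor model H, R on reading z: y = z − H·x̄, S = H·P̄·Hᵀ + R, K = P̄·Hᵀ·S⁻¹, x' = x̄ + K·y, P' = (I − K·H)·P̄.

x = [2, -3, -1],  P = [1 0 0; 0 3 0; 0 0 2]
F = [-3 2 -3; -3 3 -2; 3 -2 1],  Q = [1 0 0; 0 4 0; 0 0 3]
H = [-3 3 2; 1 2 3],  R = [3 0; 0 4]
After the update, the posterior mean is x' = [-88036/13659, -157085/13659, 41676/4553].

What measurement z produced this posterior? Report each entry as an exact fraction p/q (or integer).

z = [3, -2]

x̄ = F·x = [-9, -13, 11]
P̄ = F·P·Fᵀ + Q = [40 39 -27; 39 48 -31; -27 -31 26]
S = H·P̄·Hᵀ + R = [149 -7; -7 92]
K = P̄·Hᵀ·S⁻¹ = [-4985/13659 5114/13659; -2926/13659 6013/13659; 1201/4553 -453/4553]
x' − x̄ = [34895/13659, 20482/13659, -8407/4553] = K·y
y = (KᵀK)⁻¹·Kᵀ·(x' − x̄) = [-7, 0]
z = y + H·x̄ = [-7, 0] + [10, -2] = [3, -2]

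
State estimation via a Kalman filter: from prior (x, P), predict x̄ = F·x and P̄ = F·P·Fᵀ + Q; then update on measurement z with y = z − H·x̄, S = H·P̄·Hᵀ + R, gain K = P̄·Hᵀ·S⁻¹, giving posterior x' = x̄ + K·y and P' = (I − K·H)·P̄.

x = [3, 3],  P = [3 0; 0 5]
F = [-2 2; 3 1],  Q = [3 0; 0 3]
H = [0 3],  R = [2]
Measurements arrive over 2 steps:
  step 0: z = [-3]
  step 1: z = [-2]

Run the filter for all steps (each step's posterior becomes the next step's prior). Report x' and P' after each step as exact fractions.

step 0: x' = [936/317, -291/317], P' = [10519/317 -16/317; -16/317 70/317]
step 1: x' = [-891153/430499, -284271/430499], P' = [2576251/430499 -63038/430499; -63038/430499 95596/430499]

step 0: x̄ = F·x = [0, 12]
step 0: P̄ = F·P·Fᵀ + Q = [35 -8; -8 35]
step 0: y = z − H·x̄ = [-39]
step 0: S = H·P̄·Hᵀ + R = [317]
step 0: K = P̄·Hᵀ·S⁻¹ = [-24/317; 105/317]
step 0: x' = x̄ + K·y = [936/317, -291/317]
step 0: P' = (I − K·H)·P̄ = [10519/317 -16/317; -16/317 70/317]
step 1: x̄ = F·x = [-2454/317, 2517/317]
step 1: P̄ = F·P·Fᵀ + Q = [43435/317 -63038/317; -63038/317 95596/317]
step 1: y = z − H·x̄ = [-8185/317]
step 1: S = H·P̄·Hᵀ + R = [860998/317]
step 1: K = P̄·Hᵀ·S⁻¹ = [-94557/430499; 143394/430499]
step 1: x' = x̄ + K·y = [-891153/430499, -284271/430499]
step 1: P' = (I − K·H)·P̄ = [2576251/430499 -63038/430499; -63038/430499 95596/430499]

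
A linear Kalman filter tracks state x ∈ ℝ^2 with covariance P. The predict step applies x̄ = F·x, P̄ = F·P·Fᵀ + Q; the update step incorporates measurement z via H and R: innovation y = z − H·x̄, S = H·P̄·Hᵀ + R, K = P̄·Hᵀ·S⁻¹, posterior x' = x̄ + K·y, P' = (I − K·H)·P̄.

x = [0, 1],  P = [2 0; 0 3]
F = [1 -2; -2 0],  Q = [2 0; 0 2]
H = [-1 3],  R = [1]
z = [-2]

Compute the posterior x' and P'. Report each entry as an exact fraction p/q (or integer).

x' = [-150/131, -136/131]
P' = [1312/131 428/131; 428/131 154/131]

x̄ = F·x = [-2, 0]
P̄ = F·P·Fᵀ + Q = [16 -4; -4 10]
y = z − H·x̄ = [-4]
S = H·P̄·Hᵀ + R = [131]
K = P̄·Hᵀ·S⁻¹ = [-28/131; 34/131]
x' = x̄ + K·y = [-150/131, -136/131]
P' = (I − K·H)·P̄ = [1312/131 428/131; 428/131 154/131]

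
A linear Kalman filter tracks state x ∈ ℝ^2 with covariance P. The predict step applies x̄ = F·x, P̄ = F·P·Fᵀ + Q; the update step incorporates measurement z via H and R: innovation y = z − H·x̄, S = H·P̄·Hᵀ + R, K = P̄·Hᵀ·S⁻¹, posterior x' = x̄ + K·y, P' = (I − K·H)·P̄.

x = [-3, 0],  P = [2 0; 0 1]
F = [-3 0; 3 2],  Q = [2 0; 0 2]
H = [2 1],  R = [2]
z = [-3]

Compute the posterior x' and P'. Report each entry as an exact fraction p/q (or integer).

x' = [21/17, -81/17]
P' = [98/17 -174/17; -174/17 336/17]

x̄ = F·x = [9, -9]
P̄ = F·P·Fᵀ + Q = [20 -18; -18 24]
y = z − H·x̄ = [-12]
S = H·P̄·Hᵀ + R = [34]
K = P̄·Hᵀ·S⁻¹ = [11/17; -6/17]
x' = x̄ + K·y = [21/17, -81/17]
P' = (I − K·H)·P̄ = [98/17 -174/17; -174/17 336/17]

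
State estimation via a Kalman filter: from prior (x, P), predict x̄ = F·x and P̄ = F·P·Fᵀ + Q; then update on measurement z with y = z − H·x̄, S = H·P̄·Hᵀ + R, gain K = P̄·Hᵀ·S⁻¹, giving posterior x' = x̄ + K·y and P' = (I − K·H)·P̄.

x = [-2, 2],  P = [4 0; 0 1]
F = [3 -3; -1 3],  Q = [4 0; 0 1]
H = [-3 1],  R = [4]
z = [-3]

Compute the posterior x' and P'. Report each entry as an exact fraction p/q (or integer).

x' = [292/195, 1061/585]
P' = [49/65 217/195; 217/195 2261/585]

x̄ = F·x = [-12, 8]
P̄ = F·P·Fᵀ + Q = [49 -21; -21 14]
y = z − H·x̄ = [-47]
S = H·P̄·Hᵀ + R = [585]
K = P̄·Hᵀ·S⁻¹ = [-56/195; 77/585]
x' = x̄ + K·y = [292/195, 1061/585]
P' = (I − K·H)·P̄ = [49/65 217/195; 217/195 2261/585]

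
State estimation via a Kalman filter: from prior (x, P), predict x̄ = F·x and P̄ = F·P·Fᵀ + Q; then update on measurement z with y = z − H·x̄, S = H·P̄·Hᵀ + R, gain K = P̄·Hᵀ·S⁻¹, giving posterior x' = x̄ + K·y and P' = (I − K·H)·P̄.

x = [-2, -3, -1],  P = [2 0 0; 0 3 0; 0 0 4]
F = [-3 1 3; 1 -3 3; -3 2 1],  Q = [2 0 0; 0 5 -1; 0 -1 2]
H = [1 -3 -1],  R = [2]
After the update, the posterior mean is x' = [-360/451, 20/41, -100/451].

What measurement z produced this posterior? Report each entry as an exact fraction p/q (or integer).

x̄ = F·x = [0, 4, -1]
P̄ = F·P·Fᵀ + Q = [59 21 36; 21 70 -13; 36 -13 36]
S = H·P̄·Hᵀ + R = [451]
K = P̄·Hᵀ·S⁻¹ = [-40/451; -16/41; 39/451]
x' − x̄ = [-360/451, -144/41, 351/451] = K·y
y = (KᵀK)⁻¹·Kᵀ·(x' − x̄) = [9]
z = y + H·x̄ = [9] + [-11] = [-2]

z = [-2]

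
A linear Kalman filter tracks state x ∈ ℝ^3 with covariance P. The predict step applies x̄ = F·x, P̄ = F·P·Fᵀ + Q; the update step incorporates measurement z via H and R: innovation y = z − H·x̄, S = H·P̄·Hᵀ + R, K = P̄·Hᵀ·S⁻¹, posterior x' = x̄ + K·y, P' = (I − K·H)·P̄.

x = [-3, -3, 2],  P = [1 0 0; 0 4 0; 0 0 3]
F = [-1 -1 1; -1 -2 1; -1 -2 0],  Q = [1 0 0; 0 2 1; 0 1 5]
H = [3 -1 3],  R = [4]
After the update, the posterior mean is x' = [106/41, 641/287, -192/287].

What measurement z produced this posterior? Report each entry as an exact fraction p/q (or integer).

z = [3]

x̄ = F·x = [8, 11, 9]
P̄ = F·P·Fᵀ + Q = [9 12 9; 12 22 18; 9 18 22]
S = H·P̄·Hᵀ + R = [287]
K = P̄·Hᵀ·S⁻¹ = [6/41; 68/287; 75/287]
x' − x̄ = [-222/41, -2516/287, -2775/287] = K·y
y = (KᵀK)⁻¹·Kᵀ·(x' − x̄) = [-37]
z = y + H·x̄ = [-37] + [40] = [3]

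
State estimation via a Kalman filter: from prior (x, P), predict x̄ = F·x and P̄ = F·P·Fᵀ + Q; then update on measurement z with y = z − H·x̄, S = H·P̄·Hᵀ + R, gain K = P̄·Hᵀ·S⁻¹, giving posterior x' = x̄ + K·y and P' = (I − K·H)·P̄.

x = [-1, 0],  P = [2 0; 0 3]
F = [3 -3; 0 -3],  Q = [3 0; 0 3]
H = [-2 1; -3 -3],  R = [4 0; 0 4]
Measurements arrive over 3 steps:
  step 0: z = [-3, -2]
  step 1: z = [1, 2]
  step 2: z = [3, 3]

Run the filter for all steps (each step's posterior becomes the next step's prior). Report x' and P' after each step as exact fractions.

step 0: x̄ = F·x = [-3, 0]
step 0: P̄ = F·P·Fᵀ + Q = [48 27; 27 30]
step 0: y = z − H·x̄ = [-9, -11]
step 0: S = H·P̄·Hᵀ + R = [118 279; 279 1192]
step 0: K = P̄·Hᵀ·S⁻¹ = [-19473/62815 -7299/62815; 19101/62815 -13482/62815]
step 0: x' = x̄ + K·y = [67101/62815, -23607/62815]
step 0: P' = (I − K·H)·P̄ = [29208/62815 -19476/62815; -19476/62815 37452/62815]
step 1: x̄ = F·x = [272124/62815, 70821/62815]
step 1: P̄ = F·P·Fᵀ + Q = [1138953/62815 512352/62815; 512352/62815 525513/62815]
step 1: y = z − H·x̄ = [536242/62815, 230893/12563]
step 1: S = H·P̄·Hᵀ + R = [3283177/62815 1358847/12563; 1358847/12563 4890758/12563]
step 1: K = P̄·Hᵀ·S⁻¹ = [-151499229/543253867 -67961331/543253867; 142440249/543253867 -108745722/543253867]
step 1: x' = x̄ + K·y = [-188916855/543253867, -170132991/543253867]
step 1: P' = (I − K·H)·P̄ = [232204008/543253867 -141588900/543253867; -141588900/543253867 286583196/543253867]
step 2: x̄ = F·x = [-56351592/543253867, 510398973/543253867]
step 2: P̄ = F·P·Fᵀ + Q = [8847446637/543253867 3853548864/543253867; 3853548864/543253867 4209010365/543253867]
step 2: y = z − H·x̄ = [1006659444/543253867, 2991903744/543253867]
step 2: S = H·P̄·Hᵀ + R = [26357616925/543253867 52018295319/543253867; 52018295319/543253867 189045008038/543253867]
step 2: K = P̄·Hᵀ·S⁻¹ = [-1168118073969/4191176526967 -523329511455/4191176526967; 1098760346877/4191176526967 -838585841634/4191176526967]
step 2: x' = x̄ + K·y = [-5481466890660/4191176526967, 1355317652349/4191176526967]
step 2: P' = (I − K·H)·P̄ = [1790081659272/4191176526967 -1092308977332/4191176526967; -1092308977332/4191176526967 2210423432844/4191176526967]

step 0: x' = [67101/62815, -23607/62815], P' = [29208/62815 -19476/62815; -19476/62815 37452/62815]
step 1: x' = [-188916855/543253867, -170132991/543253867], P' = [232204008/543253867 -141588900/543253867; -141588900/543253867 286583196/543253867]
step 2: x' = [-5481466890660/4191176526967, 1355317652349/4191176526967], P' = [1790081659272/4191176526967 -1092308977332/4191176526967; -1092308977332/4191176526967 2210423432844/4191176526967]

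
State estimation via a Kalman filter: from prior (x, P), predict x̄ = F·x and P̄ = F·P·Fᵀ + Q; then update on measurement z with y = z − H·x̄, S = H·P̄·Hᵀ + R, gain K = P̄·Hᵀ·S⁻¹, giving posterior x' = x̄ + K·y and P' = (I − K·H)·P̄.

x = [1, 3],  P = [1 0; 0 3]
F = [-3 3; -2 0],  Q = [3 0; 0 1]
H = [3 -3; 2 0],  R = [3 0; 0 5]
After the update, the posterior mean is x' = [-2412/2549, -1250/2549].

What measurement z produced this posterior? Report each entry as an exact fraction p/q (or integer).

z = [-2, -1]

x̄ = F·x = [6, -2]
P̄ = F·P·Fᵀ + Q = [39 6; 6 5]
S = H·P̄·Hᵀ + R = [291 198; 198 161]
K = P̄·Hᵀ·S⁻¹ = [165/2549 1032/2549; -631/2549 966/2549]
x' − x̄ = [-17706/2549, 3848/2549] = K·y
y = (KᵀK)⁻¹·Kᵀ·(x' − x̄) = [-26, -13]
z = y + H·x̄ = [-26, -13] + [24, 12] = [-2, -1]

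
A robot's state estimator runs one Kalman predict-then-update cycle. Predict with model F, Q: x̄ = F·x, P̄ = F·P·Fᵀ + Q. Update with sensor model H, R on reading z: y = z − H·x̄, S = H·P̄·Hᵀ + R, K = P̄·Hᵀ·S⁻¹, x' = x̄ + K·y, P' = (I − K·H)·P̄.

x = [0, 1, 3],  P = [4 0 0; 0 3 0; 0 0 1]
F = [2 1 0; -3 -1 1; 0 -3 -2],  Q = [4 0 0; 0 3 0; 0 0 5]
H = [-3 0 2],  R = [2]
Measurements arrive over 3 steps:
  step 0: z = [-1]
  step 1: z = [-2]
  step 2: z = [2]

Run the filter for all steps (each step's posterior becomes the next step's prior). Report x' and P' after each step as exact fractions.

step 0: x' = [-1279/461, 2822/461, -2169/461], P' = [3034/461 -4182/461 4464/461; -4182/461 10798/461 -6178/461; 4464/461 -6178/461 6795/461]
step 1: x' = [-156671/109280, -78417/109280, -173159/54640], P' = [565811/109280 -71523/109280 418139/54640; -71523/109280 539539/109280 -48107/54640; 418139/54640 -48107/54640 322571/27320]
step 2: x' = [33767320/116544091, -119486306/116544091, 170007562/116544091], P' = [333048674/116544091 -43313988/116544091 482027252/116544091; -43313988/116544091 577512946/116544091 -51953190/116544091; 482027252/116544091 -51953190/116544091 754885005/116544091]

step 0: x̄ = F·x = [1, 2, -9]
step 0: P̄ = F·P·Fᵀ + Q = [23 -27 -9; -27 43 7; -9 7 36]
step 0: y = z − H·x̄ = [20]
step 0: S = H·P̄·Hᵀ + R = [461]
step 0: K = P̄·Hᵀ·S⁻¹ = [-87/461; 95/461; 99/461]
step 0: x' = x̄ + K·y = [-1279/461, 2822/461, -2169/461]
step 0: P' = (I − K·H)·P̄ = [3034/461 -4182/461 4464/461; -4182/461 10798/461 -6178/461; 4464/461 -6178/461 6795/461]
step 1: x̄ = F·x = [264/461, -1154/461, -4128/461]
step 1: P̄ = F·P·Fᵀ + Q = [8050/461 -5342/461 -12802/461; -5342/461 6762/461 14128/461; -12802/461 14128/461 52531/461]
step 1: y = z − H·x̄ = [8126/461]
step 1: S = H·P̄·Hᵀ + R = [437120/461]
step 1: K = P̄·Hᵀ·S⁻¹ = [-24877/218560; 22141/218560; 35867/109280]
step 1: x' = x̄ + K·y = [-156671/109280, -78417/109280, -173159/54640]
step 1: P' = (I − K·H)·P̄ = [565811/109280 -71523/109280 418139/54640; -71523/109280 539539/109280 -48107/54640; 418139/54640 -48107/54640 322571/27320]
step 2: x̄ = F·x = [-391759/109280, 6316/3415, 927887/109280]
step 2: P̄ = F·P·Fᵀ + Q = [2953811/109280 -62514/3415 -4342163/109280; -62514/3415 62362/3415 109632/3415; -4342163/109280 109632/3415 9408819/109280]
step 2: y = z − H·x̄ = [-2812491/109280]
step 2: S = H·P̄·Hᵀ + R = [116544091/109280]
step 2: K = P̄·Hᵀ·S⁻¹ = [-17545759/116544091; 13017792/116544091; 31844127/116544091]
step 2: x' = x̄ + K·y = [33767320/116544091, -119486306/116544091, 170007562/116544091]
step 2: P' = (I − K·H)·P̄ = [333048674/116544091 -43313988/116544091 482027252/116544091; -43313988/116544091 577512946/116544091 -51953190/116544091; 482027252/116544091 -51953190/116544091 754885005/116544091]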